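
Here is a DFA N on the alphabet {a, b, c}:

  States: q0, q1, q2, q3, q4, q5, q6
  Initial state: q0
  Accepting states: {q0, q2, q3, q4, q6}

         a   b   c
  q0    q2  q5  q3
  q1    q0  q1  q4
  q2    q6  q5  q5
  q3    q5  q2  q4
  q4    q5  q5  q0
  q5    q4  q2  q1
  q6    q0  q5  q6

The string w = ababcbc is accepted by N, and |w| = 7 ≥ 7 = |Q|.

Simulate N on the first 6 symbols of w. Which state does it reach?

Run of N on the first 6 characters of w = a b a b c b:
  step 0: q0  (start)
  step 1: q2  (read a: q0→q2)
  step 2: q5  (read b: q2→q5)
  step 3: q4  (read a: q5→q4)
  step 4: q5  (read b: q4→q5)
  step 5: q1  (read c: q5→q1)
  step 6: q1  (read b: q1→q1)

After reading 6 characters, N is in state q1.
(This kind of state-tracing is the core of the pumping-lemma construction: with 7 states, pigeonhole forces a repeat within the first 7 steps.)

q1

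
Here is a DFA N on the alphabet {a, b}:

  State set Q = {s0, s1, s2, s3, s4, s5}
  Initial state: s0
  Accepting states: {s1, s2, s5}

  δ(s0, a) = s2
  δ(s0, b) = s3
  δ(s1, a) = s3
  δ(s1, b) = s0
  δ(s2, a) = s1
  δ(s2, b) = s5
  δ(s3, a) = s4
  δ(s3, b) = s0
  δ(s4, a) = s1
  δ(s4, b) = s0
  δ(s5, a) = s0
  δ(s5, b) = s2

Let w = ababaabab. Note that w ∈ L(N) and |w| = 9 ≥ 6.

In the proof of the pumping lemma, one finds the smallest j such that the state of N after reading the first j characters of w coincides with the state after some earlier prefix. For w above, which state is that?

Run of N on w = a b a b a a b a b:
  step 0: s0  (start)
  step 1: s2  (read a: s0→s2)
  step 2: s5  (read b: s2→s5)
  step 3: s0  (read a: s5→s0)   ← first repeat (s0 seen earlier)
  step 4: s3  (read b: s0→s3)
  step 5: s4  (read a: s3→s4)
  step 6: s1  (read a: s4→s1)
  step 7: s0  (read b: s1→s0)
  step 8: s2  (read a: s0→s2)
  step 9: s5  (read b: s2→s5)

The earliest repeat is at step j = 3: N is in s0, which it already visited at step i = 0.
Pumping length from the standard proof: p = 6 (the number of states). The repeated state found above gives |xy| = j ≤ 6 and |y| = j − i ≥ 1.

s0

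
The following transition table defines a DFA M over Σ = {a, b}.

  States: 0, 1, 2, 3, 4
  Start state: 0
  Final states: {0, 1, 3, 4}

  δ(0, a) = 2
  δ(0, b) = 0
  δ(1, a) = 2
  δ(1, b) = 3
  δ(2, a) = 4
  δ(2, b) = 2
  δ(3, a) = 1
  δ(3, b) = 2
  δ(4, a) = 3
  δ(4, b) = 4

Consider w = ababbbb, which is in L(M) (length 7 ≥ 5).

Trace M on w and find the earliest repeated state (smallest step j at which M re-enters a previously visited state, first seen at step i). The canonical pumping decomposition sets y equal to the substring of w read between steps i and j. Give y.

b

State sequence: 0 -a-> 2 -b-> 2 -a-> 4 -b-> 4 -b-> 4 -b-> 4 -b-> 4
First repeat at step 2: 2 was already visited.

So i = 1, j = 2, giving x = w[0:1] = a, y = w[1:2] = b, z = w[2:7] = abbbb.
Check: |xy| = 2 ≤ 5 and |y| = 1 ≥ 1. Reading y takes M from 2 back to 2, so every xyⁱz is accepted.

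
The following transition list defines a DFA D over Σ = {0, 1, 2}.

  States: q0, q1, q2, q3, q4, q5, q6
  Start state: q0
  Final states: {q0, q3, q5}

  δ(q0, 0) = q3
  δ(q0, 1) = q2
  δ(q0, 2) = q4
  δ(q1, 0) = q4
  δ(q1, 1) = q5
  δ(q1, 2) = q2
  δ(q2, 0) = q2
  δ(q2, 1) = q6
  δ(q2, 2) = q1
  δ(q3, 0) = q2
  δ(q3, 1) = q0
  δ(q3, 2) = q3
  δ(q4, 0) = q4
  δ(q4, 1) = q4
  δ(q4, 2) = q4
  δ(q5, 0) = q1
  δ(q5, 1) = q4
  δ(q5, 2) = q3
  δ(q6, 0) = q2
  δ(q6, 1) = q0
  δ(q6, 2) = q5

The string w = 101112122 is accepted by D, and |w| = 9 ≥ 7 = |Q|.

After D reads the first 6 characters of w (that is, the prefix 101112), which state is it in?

q1

State sequence: q0 -1-> q2 -0-> q2 -1-> q6 -1-> q0 -1-> q2 -2-> q1

After reading 6 characters, D is in state q1.
(This kind of state-tracing is the core of the pumping-lemma construction: with 7 states, pigeonhole forces a repeat within the first 7 steps.)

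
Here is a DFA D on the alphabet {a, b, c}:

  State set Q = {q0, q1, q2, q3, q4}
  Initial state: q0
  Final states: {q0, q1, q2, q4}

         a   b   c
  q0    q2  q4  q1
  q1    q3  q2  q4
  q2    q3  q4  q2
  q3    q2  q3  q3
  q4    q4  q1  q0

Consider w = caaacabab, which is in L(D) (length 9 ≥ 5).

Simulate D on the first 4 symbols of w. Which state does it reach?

q3

Run of D on the first 4 characters of w = c a a a:
  step 0: q0  (start)
  step 1: q1  (read c: q0→q1)
  step 2: q3  (read a: q1→q3)
  step 3: q2  (read a: q3→q2)
  step 4: q3  (read a: q2→q3)

After reading 4 characters, D is in state q3.
(This kind of state-tracing is the core of the pumping-lemma construction: with 5 states, pigeonhole forces a repeat within the first 5 steps.)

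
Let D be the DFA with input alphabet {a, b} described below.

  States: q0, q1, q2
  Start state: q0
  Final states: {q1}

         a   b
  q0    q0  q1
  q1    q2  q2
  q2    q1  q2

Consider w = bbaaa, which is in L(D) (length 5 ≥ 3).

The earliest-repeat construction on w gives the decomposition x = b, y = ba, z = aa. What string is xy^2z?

xy^2z = b·ba·ba·aa = bbabaaa.
Reading y = ba takes D from q1 back to q1, so after x·y·y the machine is still in q1, and z then leads to the accepting state q1. Hence bbabaaa ∈ L(D).

bbabaaa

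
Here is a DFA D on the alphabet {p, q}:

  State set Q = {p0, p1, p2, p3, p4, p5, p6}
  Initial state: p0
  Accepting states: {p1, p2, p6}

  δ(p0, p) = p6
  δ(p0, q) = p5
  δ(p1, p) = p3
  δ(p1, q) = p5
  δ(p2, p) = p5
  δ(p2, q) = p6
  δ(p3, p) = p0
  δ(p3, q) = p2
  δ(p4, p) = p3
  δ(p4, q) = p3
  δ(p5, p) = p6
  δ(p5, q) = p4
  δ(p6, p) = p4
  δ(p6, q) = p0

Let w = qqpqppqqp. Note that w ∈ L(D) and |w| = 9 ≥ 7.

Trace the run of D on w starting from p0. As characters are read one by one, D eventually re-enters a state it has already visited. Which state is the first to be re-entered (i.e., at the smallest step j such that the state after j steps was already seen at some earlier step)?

Run of D on w = q q p q p p q q p:
  step 0: p0  (start)
  step 1: p5  (read q: p0→p5)
  step 2: p4  (read q: p5→p4)
  step 3: p3  (read p: p4→p3)
  step 4: p2  (read q: p3→p2)
  step 5: p5  (read p: p2→p5)   ← first repeat (p5 seen earlier)
  step 6: p6  (read p: p5→p6)
  step 7: p0  (read q: p6→p0)
  step 8: p5  (read q: p0→p5)
  step 9: p6  (read p: p5→p6)

The earliest repeat is at step j = 5: D is in p5, which it already visited at step i = 1.
Pumping length from the standard proof: p = 7 (the number of states). The repeated state found above gives |xy| = j ≤ 7 and |y| = j − i ≥ 1.

p5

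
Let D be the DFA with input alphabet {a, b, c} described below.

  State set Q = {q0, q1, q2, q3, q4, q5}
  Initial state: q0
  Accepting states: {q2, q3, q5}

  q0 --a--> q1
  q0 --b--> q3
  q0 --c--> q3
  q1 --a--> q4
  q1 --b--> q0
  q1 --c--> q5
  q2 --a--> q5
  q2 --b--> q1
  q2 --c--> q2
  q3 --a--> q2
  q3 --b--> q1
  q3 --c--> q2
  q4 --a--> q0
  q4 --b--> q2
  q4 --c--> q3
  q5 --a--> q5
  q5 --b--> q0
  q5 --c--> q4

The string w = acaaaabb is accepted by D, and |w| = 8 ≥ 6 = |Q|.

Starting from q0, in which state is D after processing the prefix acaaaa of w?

State sequence: q0 -a-> q1 -c-> q5 -a-> q5 -a-> q5 -a-> q5 -a-> q5

After reading 6 characters, D is in state q5.

q5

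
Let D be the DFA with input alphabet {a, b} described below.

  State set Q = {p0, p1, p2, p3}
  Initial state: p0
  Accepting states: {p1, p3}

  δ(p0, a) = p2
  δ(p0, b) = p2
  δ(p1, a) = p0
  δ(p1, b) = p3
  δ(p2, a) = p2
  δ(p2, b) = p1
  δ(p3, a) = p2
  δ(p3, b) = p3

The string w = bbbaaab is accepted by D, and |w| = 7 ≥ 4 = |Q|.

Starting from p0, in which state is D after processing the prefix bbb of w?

p3

Run of D on the first 3 characters of w = b b b:
  step 0: p0  (start)
  step 1: p2  (read b: p0→p2)
  step 2: p1  (read b: p2→p1)
  step 3: p3  (read b: p1→p3)

After reading 3 characters, D is in state p3.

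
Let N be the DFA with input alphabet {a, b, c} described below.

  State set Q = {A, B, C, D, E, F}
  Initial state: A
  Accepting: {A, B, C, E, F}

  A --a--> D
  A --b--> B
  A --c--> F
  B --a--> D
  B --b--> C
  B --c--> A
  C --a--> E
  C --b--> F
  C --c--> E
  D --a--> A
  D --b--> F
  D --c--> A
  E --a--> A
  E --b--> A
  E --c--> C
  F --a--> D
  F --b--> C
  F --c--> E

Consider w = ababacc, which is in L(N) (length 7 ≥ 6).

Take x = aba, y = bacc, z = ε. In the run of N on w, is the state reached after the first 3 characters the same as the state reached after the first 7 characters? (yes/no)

no

Run of N on the first 7 characters of w = a b a b a c c:
  step 0: A  (start)
  step 1: D  (read a: A→D)
  step 2: F  (read b: D→F)
  step 3: D  (read a: F→D)
  step 4: F  (read b: D→F)
  step 5: D  (read a: F→D)
  step 6: A  (read c: D→A)
  step 7: F  (read c: A→F)

After x (step 3): D. After xy (step 7): F.
They differ (D ≠ F), so y is not a cycle from the state after x; this split is not the one the pumping-lemma construction produces, and pumping y need not keep the string in L(N).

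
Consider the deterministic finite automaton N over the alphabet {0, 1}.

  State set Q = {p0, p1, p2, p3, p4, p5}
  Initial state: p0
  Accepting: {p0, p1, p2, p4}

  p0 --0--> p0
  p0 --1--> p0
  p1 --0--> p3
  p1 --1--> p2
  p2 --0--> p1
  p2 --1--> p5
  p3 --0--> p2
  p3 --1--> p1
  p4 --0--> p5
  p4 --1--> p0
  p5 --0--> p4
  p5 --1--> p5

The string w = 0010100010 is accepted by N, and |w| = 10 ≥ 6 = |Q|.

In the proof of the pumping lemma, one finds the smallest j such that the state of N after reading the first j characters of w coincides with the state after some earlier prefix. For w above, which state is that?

p0

Run of N on w = 0 0 1 0 1 0 0 0 1 0:
  step 0: p0  (start)
  step 1: p0  (read 0: p0→p0)   ← first repeat (p0 seen earlier)
  step 2: p0  (read 0: p0→p0)
  step 3: p0  (read 1: p0→p0)
  step 4: p0  (read 0: p0→p0)
  step 5: p0  (read 1: p0→p0)
  step 6: p0  (read 0: p0→p0)
  step 7: p0  (read 0: p0→p0)
  step 8: p0  (read 0: p0→p0)
  step 9: p0  (read 1: p0→p0)
  step 10: p0  (read 0: p0→p0)

The earliest repeat is at step j = 1: N is in p0, which it already visited at step i = 0.
Pumping length from the standard proof: p = 6 (the number of states). The repeated state found above gives |xy| = j ≤ 6 and |y| = j − i ≥ 1.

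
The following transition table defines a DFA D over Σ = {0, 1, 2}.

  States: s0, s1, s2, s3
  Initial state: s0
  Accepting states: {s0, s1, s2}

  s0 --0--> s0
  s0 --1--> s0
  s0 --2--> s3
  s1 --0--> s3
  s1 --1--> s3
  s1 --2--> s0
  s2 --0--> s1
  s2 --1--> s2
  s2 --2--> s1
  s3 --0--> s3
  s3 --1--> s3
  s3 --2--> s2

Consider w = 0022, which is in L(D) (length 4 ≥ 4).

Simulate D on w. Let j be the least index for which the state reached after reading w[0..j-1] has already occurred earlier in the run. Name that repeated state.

State sequence: s0 -0-> s0 -0-> s0 -2-> s3 -2-> s2
First repeat at step 1: s0 was already visited.

The earliest repeat is at step j = 1: D is in s0, which it already visited at step i = 0.

s0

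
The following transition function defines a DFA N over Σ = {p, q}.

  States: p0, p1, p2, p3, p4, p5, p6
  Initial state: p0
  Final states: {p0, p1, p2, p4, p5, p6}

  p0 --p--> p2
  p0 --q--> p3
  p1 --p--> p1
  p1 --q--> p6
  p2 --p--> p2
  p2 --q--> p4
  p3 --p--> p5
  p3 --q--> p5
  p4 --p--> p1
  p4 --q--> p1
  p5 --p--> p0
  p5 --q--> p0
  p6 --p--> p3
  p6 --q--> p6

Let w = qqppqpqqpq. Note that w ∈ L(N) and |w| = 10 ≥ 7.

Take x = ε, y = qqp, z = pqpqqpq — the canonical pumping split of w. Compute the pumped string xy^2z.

xy^2z = ε·qqp·qqp·pqpqqpq = qqpqqppqpqqpq.
Reading y = qqp takes N from p0 back to p0, so after x·y·y the machine is still in p0, and z then leads to the accepting state p5. Hence qqpqqppqpqqpq ∈ L(N).

qqpqqppqpqqpq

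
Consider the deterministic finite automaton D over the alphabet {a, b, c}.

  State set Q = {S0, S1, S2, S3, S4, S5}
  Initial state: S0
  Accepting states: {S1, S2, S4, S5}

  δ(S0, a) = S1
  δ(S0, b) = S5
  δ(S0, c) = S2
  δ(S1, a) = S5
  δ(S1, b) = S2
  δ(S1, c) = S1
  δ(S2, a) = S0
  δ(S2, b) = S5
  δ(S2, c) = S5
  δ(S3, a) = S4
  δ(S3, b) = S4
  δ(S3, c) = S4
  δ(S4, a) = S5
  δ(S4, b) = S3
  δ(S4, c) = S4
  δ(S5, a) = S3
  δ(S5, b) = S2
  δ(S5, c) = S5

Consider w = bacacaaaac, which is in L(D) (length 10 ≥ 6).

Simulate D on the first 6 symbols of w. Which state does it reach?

S3

Run of D on the first 6 characters of w = b a c a c a:
  step 0: S0  (start)
  step 1: S5  (read b: S0→S5)
  step 2: S3  (read a: S5→S3)
  step 3: S4  (read c: S3→S4)
  step 4: S5  (read a: S4→S5)
  step 5: S5  (read c: S5→S5)
  step 6: S3  (read a: S5→S3)

After reading 6 characters, D is in state S3.
(This kind of state-tracing is the core of the pumping-lemma construction: with 6 states, pigeonhole forces a repeat within the first 6 steps.)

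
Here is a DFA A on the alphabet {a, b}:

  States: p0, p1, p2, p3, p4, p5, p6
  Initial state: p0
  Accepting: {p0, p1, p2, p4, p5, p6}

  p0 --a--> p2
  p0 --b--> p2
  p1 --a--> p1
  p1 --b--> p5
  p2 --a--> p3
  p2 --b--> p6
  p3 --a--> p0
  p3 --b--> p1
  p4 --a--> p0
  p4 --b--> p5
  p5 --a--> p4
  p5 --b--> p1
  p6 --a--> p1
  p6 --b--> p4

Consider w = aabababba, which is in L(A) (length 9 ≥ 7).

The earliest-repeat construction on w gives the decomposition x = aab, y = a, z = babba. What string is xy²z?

xy^2z = aab·a·a·babba = aabaababba.
Reading y = a takes A from p1 back to p1, so after x·y·y the machine is still in p1, and z then leads to the accepting state p1. Hence aabaababba ∈ L(A).

aabaababba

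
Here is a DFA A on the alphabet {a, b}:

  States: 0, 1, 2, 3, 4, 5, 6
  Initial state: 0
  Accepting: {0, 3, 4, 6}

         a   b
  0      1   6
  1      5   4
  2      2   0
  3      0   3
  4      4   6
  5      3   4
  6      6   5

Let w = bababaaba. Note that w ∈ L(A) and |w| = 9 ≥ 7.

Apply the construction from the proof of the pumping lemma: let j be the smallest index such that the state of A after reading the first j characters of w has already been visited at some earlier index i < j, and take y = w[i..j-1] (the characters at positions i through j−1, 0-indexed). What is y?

a

Run of A on w = b a b a b a a b a:
  step 0: 0  (start)
  step 1: 6  (read b: 0→6)
  step 2: 6  (read a: 6→6)   ← first repeat (6 seen earlier)
  step 3: 5  (read b: 6→5)
  step 4: 3  (read a: 5→3)
  step 5: 3  (read b: 3→3)
  step 6: 0  (read a: 3→0)
  step 7: 1  (read a: 0→1)
  step 8: 4  (read b: 1→4)
  step 9: 4  (read a: 4→4)

So i = 1, j = 2, giving x = w[0:1] = b, y = w[1:2] = a, z = w[2:9] = babaaba.
Check: |xy| = 2 ≤ 7 and |y| = 1 ≥ 1. Reading y takes A from 6 back to 6, so every xyⁱz is accepted.
Pumping length from the standard proof: p = 7 (the number of states). The repeated state found above gives |xy| = j ≤ 7 and |y| = j − i ≥ 1.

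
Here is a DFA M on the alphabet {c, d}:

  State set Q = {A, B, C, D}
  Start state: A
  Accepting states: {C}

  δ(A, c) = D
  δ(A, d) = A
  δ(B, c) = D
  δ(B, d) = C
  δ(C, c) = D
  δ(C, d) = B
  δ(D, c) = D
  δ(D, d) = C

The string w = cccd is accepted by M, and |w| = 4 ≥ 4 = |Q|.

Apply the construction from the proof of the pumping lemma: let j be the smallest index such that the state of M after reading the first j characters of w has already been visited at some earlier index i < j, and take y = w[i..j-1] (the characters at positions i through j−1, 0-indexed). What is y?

Run of M on w = c c c d:
  step 0: A  (start)
  step 1: D  (read c: A→D)
  step 2: D  (read c: D→D)   ← first repeat (D seen earlier)
  step 3: D  (read c: D→D)
  step 4: C  (read d: D→C)

So i = 1, j = 2, giving x = w[0:1] = c, y = w[1:2] = c, z = w[2:4] = cd.
Check: |xy| = 2 ≤ 4 and |y| = 1 ≥ 1. Reading y takes M from D back to D, so every xyⁱz is accepted.
With |Q| = 4, pigeonhole forces a state repeat no later than step 4; the substring read between the first and second visits to that state can be pumped.

c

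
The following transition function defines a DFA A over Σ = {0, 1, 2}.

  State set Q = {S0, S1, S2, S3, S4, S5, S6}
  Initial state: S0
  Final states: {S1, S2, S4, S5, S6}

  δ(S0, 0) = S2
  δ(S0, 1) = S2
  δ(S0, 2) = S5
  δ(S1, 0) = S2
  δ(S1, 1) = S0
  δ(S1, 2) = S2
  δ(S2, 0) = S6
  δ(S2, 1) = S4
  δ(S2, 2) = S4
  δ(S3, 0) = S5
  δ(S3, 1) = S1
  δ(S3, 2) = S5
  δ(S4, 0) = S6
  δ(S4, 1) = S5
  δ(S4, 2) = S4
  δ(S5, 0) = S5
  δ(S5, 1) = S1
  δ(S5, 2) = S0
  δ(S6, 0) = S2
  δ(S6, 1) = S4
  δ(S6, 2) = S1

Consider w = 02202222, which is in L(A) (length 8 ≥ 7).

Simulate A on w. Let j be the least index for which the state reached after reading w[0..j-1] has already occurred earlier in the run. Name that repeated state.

S4

State sequence: S0 -0-> S2 -2-> S4 -2-> S4 -0-> S6 -2-> S1 -2-> S2 -2-> S4 -2-> S4
First repeat at step 3: S4 was already visited.

The earliest repeat is at step j = 3: A is in S4, which it already visited at step i = 2.
With |Q| = 7, pigeonhole forces a state repeat no later than step 7; the substring read between the first and second visits to that state can be pumped.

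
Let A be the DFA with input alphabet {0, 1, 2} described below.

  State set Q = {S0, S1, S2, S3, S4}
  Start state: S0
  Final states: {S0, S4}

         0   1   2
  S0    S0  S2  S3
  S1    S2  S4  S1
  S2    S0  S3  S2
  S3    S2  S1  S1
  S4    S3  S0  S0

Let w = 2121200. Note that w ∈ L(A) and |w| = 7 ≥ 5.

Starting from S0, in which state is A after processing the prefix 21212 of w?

S0

Run of A on the first 5 characters of w = 2 1 2 1 2:
  step 0: S0  (start)
  step 1: S3  (read 2: S0→S3)
  step 2: S1  (read 1: S3→S1)
  step 3: S1  (read 2: S1→S1)
  step 4: S4  (read 1: S1→S4)
  step 5: S0  (read 2: S4→S0)

After reading 5 characters, A is in state S0.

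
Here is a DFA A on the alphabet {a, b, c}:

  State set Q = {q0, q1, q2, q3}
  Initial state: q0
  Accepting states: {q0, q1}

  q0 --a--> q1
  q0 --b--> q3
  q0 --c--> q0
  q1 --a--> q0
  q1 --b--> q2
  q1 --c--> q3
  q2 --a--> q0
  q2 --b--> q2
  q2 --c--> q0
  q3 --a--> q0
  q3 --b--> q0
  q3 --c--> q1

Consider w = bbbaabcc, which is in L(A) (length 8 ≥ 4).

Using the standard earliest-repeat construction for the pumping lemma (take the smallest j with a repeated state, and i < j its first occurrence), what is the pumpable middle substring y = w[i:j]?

bb

Run of A on w = b b b a a b c c:
  step 0: q0  (start)
  step 1: q3  (read b: q0→q3)
  step 2: q0  (read b: q3→q0)   ← first repeat (q0 seen earlier)
  step 3: q3  (read b: q0→q3)
  step 4: q0  (read a: q3→q0)
  step 5: q1  (read a: q0→q1)
  step 6: q2  (read b: q1→q2)
  step 7: q0  (read c: q2→q0)
  step 8: q0  (read c: q0→q0)

So i = 0, j = 2, giving x = w[0:0] = ε, y = w[0:2] = bb, z = w[2:8] = baabcc.
Check: |xy| = 2 ≤ 4 and |y| = 2 ≥ 1. Reading y takes A from q0 back to q0, so every xyⁱz is accepted.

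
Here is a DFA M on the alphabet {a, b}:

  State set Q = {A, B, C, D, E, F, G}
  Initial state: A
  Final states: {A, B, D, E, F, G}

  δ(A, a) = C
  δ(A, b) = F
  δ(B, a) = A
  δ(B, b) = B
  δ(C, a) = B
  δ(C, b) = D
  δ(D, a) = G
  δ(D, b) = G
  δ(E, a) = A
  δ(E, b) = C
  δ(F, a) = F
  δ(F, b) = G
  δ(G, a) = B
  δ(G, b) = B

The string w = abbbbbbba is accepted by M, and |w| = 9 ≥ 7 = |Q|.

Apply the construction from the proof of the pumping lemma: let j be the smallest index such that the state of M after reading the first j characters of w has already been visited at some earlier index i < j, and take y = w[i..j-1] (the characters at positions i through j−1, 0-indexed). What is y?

b

Run of M on w = a b b b b b b b a:
  step 0: A  (start)
  step 1: C  (read a: A→C)
  step 2: D  (read b: C→D)
  step 3: G  (read b: D→G)
  step 4: B  (read b: G→B)
  step 5: B  (read b: B→B)   ← first repeat (B seen earlier)
  step 6: B  (read b: B→B)
  step 7: B  (read b: B→B)
  step 8: B  (read b: B→B)
  step 9: A  (read a: B→A)

So i = 4, j = 5, giving x = w[0:4] = abbb, y = w[4:5] = b, z = w[5:9] = bbba.
Check: |xy| = 5 ≤ 7 and |y| = 1 ≥ 1. Reading y takes M from B back to B, so every xyⁱz is accepted.
Pumping length from the standard proof: p = 7 (the number of states). The repeated state found above gives |xy| = j ≤ 7 and |y| = j − i ≥ 1.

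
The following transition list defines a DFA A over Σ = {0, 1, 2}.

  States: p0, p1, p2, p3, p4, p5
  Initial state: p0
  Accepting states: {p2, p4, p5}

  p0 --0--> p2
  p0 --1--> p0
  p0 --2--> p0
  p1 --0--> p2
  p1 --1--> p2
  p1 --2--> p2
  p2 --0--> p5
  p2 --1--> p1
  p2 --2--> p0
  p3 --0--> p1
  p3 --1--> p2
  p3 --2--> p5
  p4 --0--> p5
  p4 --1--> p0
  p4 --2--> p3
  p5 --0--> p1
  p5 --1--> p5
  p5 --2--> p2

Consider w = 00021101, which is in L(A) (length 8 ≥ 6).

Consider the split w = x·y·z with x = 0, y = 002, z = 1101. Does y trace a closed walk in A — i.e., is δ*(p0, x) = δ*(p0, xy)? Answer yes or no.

yes

State sequence: p0 -0-> p2 -0-> p5 -0-> p1 -2-> p2

After x (step 1): p2. After xy (step 4): p2.
They match, so y = 002 drives A around a cycle from p2 back to itself; pumping y any number of times keeps A in p2 before reading z, and xyⁱz ∈ L(A) for every i ≥ 0.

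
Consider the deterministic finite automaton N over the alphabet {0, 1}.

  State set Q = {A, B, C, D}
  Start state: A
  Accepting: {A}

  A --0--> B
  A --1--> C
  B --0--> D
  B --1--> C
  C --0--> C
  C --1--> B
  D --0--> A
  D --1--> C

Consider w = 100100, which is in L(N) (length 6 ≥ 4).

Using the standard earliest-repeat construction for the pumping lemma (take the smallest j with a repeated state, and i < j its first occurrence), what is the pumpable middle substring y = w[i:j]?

Run of N on w = 1 0 0 1 0 0:
  step 0: A  (start)
  step 1: C  (read 1: A→C)
  step 2: C  (read 0: C→C)   ← first repeat (C seen earlier)
  step 3: C  (read 0: C→C)
  step 4: B  (read 1: C→B)
  step 5: D  (read 0: B→D)
  step 6: A  (read 0: D→A)

So i = 1, j = 2, giving x = w[0:1] = 1, y = w[1:2] = 0, z = w[2:6] = 0100.
Check: |xy| = 2 ≤ 4 and |y| = 1 ≥ 1. Reading y takes N from C back to C, so every xyⁱz is accepted.
Pumping length from the standard proof: p = 4 (the number of states). The repeated state found above gives |xy| = j ≤ 4 and |y| = j − i ≥ 1.

0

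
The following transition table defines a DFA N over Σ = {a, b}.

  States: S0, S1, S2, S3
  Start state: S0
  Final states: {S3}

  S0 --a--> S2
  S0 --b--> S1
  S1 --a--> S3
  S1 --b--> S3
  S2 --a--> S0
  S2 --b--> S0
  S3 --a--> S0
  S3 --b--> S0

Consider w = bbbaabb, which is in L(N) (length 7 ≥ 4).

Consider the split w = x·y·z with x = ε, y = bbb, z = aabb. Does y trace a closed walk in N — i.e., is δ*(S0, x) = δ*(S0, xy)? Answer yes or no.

yes

Run of N on the first 3 characters of w = b b b:
  step 0: S0  (start)
  step 1: S1  (read b: S0→S1)
  step 2: S3  (read b: S1→S3)
  step 3: S0  (read b: S3→S0)

After x (step 0): S0. After xy (step 3): S0.
They match, so y = bbb drives N around a cycle from S0 back to itself; pumping y any number of times keeps N in S0 before reading z, and xyⁱz ∈ L(N) for every i ≥ 0.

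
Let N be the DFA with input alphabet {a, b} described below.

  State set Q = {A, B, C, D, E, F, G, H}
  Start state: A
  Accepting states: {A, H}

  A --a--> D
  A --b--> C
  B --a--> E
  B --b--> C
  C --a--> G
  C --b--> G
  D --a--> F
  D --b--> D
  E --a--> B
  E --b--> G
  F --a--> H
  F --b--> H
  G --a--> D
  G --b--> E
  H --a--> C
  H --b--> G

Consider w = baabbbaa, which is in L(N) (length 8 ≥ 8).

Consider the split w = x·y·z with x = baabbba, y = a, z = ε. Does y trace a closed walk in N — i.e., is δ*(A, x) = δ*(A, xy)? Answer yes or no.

State sequence: A -b-> C -a-> G -a-> D -b-> D -b-> D -b-> D -a-> F -a-> H

After x (step 7): F. After xy (step 8): H.
They differ (F ≠ H), so y is not a cycle from the state after x; this split is not the one the pumping-lemma construction produces, and pumping y need not keep the string in L(N).

no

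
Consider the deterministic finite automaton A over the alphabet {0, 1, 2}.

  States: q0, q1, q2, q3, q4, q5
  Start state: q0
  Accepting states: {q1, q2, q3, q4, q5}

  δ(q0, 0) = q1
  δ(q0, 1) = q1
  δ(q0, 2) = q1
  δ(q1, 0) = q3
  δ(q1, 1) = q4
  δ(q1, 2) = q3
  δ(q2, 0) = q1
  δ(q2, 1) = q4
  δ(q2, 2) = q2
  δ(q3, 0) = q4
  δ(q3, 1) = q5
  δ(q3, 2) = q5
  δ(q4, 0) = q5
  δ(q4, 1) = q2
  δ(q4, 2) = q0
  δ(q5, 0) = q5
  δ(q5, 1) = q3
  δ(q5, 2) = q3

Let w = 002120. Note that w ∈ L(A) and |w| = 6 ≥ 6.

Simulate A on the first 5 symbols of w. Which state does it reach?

State sequence: q0 -0-> q1 -0-> q3 -2-> q5 -1-> q3 -2-> q5

After reading 5 characters, A is in state q5.
(This kind of state-tracing is the core of the pumping-lemma construction: with 6 states, pigeonhole forces a repeat within the first 6 steps.)

q5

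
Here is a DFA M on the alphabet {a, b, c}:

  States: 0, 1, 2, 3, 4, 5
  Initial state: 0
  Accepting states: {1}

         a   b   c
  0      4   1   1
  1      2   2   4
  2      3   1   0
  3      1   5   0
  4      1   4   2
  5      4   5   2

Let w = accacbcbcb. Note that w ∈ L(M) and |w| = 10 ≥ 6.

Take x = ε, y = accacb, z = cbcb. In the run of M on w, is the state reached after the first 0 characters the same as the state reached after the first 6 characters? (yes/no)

Run of M on the first 6 characters of w = a c c a c b:
  step 0: 0  (start)
  step 1: 4  (read a: 0→4)
  step 2: 2  (read c: 4→2)
  step 3: 0  (read c: 2→0)
  step 4: 4  (read a: 0→4)
  step 5: 2  (read c: 4→2)
  step 6: 1  (read b: 2→1)

After x (step 0): 0. After xy (step 6): 1.
They differ (0 ≠ 1), so y is not a cycle from the state after x; this split is not the one the pumping-lemma construction produces, and pumping y need not keep the string in L(M).

no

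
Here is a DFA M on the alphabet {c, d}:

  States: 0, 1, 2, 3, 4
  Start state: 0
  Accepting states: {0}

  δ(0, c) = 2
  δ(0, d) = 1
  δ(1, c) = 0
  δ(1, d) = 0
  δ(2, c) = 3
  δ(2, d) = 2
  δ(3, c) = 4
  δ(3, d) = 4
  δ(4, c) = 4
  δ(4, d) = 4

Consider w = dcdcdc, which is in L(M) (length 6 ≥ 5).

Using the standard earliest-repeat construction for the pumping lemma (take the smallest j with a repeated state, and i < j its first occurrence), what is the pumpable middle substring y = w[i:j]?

dc

Run of M on w = d c d c d c:
  step 0: 0  (start)
  step 1: 1  (read d: 0→1)
  step 2: 0  (read c: 1→0)   ← first repeat (0 seen earlier)
  step 3: 1  (read d: 0→1)
  step 4: 0  (read c: 1→0)
  step 5: 1  (read d: 0→1)
  step 6: 0  (read c: 1→0)

So i = 0, j = 2, giving x = w[0:0] = ε, y = w[0:2] = dc, z = w[2:6] = dcdc.
Check: |xy| = 2 ≤ 5 and |y| = 2 ≥ 1. Reading y takes M from 0 back to 0, so every xyⁱz is accepted.
The DFA has 5 states, so the proof of the pumping lemma guarantees a repeated state among the first 5+1 visited; the segment between the two visits is the pumpable y.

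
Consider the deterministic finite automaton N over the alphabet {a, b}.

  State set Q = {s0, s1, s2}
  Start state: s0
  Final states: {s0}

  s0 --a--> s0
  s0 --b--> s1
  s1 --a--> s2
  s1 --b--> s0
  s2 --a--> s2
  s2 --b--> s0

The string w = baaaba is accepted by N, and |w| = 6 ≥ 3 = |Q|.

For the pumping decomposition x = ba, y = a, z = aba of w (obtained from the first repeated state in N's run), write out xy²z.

baaaaba

xy^2z = ba·a·a·aba = baaaaba.
Reading y = a takes N from s2 back to s2, so after x·y·y the machine is still in s2, and z then leads to the accepting state s0. Hence baaaaba ∈ L(N).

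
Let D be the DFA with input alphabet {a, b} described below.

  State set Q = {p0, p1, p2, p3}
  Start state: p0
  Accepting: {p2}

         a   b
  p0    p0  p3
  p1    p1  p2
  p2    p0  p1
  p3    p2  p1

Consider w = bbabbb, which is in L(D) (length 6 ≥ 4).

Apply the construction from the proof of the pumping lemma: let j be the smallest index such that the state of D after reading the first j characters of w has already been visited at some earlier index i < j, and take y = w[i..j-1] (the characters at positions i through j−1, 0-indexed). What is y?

State sequence: p0 -b-> p3 -b-> p1 -a-> p1 -b-> p2 -b-> p1 -b-> p2
First repeat at step 3: p1 was already visited.

So i = 2, j = 3, giving x = w[0:2] = bb, y = w[2:3] = a, z = w[3:6] = bbb.
Check: |xy| = 3 ≤ 4 and |y| = 1 ≥ 1. Reading y takes D from p1 back to p1, so every xyⁱz is accepted.
Since D has 4 states, any run of length ≥ 4 visits 4+1 states, so by pigeonhole some state repeats within the first 4 steps — that repeat gives the pumpable loop.

a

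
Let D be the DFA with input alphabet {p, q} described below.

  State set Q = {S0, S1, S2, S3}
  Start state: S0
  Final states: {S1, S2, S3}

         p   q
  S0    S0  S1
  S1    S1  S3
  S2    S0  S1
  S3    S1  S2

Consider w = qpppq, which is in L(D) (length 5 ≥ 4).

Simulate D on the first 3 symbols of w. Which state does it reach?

Run of D on the first 3 characters of w = q p p:
  step 0: S0  (start)
  step 1: S1  (read q: S0→S1)
  step 2: S1  (read p: S1→S1)
  step 3: S1  (read p: S1→S1)

After reading 3 characters, D is in state S1.

S1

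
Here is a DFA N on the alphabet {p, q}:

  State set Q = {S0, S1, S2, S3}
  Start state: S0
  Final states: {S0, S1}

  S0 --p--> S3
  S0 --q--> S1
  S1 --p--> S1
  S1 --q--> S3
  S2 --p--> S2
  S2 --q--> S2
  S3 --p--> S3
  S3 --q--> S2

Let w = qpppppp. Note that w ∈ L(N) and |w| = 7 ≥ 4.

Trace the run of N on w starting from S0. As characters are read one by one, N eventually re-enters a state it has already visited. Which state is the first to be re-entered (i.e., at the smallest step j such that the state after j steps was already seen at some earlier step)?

Run of N on w = q p p p p p p:
  step 0: S0  (start)
  step 1: S1  (read q: S0→S1)
  step 2: S1  (read p: S1→S1)   ← first repeat (S1 seen earlier)
  step 3: S1  (read p: S1→S1)
  step 4: S1  (read p: S1→S1)
  step 5: S1  (read p: S1→S1)
  step 6: S1  (read p: S1→S1)
  step 7: S1  (read p: S1→S1)

The earliest repeat is at step j = 2: N is in S1, which it already visited at step i = 1.
Since N has 4 states, any run of length ≥ 4 visits 4+1 states, so by pigeonhole some state repeats within the first 4 steps — that repeat gives the pumpable loop.

S1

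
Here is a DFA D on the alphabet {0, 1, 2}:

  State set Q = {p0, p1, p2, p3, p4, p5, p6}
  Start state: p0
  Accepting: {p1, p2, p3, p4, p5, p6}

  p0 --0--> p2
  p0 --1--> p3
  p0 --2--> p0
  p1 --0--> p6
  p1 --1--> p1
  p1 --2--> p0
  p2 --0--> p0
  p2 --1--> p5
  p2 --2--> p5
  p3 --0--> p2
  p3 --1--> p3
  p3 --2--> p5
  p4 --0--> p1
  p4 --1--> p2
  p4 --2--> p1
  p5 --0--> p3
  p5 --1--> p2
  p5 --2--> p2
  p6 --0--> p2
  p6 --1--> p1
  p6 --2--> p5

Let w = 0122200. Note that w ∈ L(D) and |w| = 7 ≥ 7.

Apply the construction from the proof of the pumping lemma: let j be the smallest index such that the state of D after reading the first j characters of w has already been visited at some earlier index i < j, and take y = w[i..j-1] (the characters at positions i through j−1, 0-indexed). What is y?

Run of D on w = 0 1 2 2 2 0 0:
  step 0: p0  (start)
  step 1: p2  (read 0: p0→p2)
  step 2: p5  (read 1: p2→p5)
  step 3: p2  (read 2: p5→p2)   ← first repeat (p2 seen earlier)
  step 4: p5  (read 2: p2→p5)
  step 5: p2  (read 2: p5→p2)
  step 6: p0  (read 0: p2→p0)
  step 7: p2  (read 0: p0→p2)

So i = 1, j = 3, giving x = w[0:1] = 0, y = w[1:3] = 12, z = w[3:7] = 2200.
Check: |xy| = 3 ≤ 7 and |y| = 2 ≥ 1. Reading y takes D from p2 back to p2, so every xyⁱz is accepted.

12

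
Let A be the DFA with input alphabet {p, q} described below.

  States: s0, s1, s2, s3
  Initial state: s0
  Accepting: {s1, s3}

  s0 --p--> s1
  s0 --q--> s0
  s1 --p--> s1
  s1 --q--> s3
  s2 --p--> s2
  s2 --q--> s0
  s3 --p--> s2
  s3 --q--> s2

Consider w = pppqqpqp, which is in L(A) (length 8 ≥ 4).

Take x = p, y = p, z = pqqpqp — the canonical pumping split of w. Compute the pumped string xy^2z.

ppppqqpqp

xy^2z = p·p·p·pqqpqp = ppppqqpqp.
Reading y = p takes A from s1 back to s1, so after x·y·y the machine is still in s1, and z then leads to the accepting state s1. Hence ppppqqpqp ∈ L(A).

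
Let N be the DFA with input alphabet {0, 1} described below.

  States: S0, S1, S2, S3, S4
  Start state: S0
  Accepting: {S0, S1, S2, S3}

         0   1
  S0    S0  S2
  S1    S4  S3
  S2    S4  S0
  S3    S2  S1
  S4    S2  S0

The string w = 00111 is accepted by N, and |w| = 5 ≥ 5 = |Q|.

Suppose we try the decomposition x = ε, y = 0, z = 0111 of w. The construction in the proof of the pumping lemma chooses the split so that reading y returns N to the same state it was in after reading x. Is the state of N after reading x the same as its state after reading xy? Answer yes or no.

State sequence: S0 -0-> S0

After x (step 0): S0. After xy (step 1): S0.
They match, so y = 0 drives N around a cycle from S0 back to itself; pumping y any number of times keeps N in S0 before reading z, and xyⁱz ∈ L(N) for every i ≥ 0.

yes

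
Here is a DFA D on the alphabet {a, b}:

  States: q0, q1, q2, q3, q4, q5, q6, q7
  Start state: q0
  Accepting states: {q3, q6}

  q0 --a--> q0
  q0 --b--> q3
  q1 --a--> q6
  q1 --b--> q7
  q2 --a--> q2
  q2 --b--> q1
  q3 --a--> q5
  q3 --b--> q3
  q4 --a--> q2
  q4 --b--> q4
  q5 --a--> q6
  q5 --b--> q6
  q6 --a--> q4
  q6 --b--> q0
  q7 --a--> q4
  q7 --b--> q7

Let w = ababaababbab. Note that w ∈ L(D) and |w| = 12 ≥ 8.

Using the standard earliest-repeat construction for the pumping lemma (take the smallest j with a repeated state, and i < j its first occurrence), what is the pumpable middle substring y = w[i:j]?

Run of D on w = a b a b a a b a b b a b:
  step 0: q0  (start)
  step 1: q0  (read a: q0→q0)   ← first repeat (q0 seen earlier)
  step 2: q3  (read b: q0→q3)
  step 3: q5  (read a: q3→q5)
  step 4: q6  (read b: q5→q6)
  step 5: q4  (read a: q6→q4)
  step 6: q2  (read a: q4→q2)
  step 7: q1  (read b: q2→q1)
  step 8: q6  (read a: q1→q6)
  step 9: q0  (read b: q6→q0)
  step 10: q3  (read b: q0→q3)
  step 11: q5  (read a: q3→q5)
  step 12: q6  (read b: q5→q6)

So i = 0, j = 1, giving x = w[0:0] = ε, y = w[0:1] = a, z = w[1:12] = babaababbab.
Check: |xy| = 1 ≤ 8 and |y| = 1 ≥ 1. Reading y takes D from q0 back to q0, so every xyⁱz is accepted.

a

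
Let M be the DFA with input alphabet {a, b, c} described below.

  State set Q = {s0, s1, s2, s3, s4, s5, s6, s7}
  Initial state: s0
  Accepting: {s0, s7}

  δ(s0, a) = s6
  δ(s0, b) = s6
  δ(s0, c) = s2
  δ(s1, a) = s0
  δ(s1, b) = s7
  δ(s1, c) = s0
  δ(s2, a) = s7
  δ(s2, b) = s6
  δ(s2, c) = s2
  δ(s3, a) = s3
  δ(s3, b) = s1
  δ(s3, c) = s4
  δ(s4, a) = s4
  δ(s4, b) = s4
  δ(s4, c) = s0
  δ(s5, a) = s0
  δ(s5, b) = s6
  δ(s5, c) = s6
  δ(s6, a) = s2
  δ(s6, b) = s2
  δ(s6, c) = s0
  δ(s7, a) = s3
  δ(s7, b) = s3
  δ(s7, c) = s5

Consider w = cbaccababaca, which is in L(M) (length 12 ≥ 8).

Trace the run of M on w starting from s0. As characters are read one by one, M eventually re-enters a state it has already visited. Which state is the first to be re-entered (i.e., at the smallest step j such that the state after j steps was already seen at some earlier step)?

s2

Run of M on w = c b a c c a b a b a c a:
  step 0: s0  (start)
  step 1: s2  (read c: s0→s2)
  step 2: s6  (read b: s2→s6)
  step 3: s2  (read a: s6→s2)   ← first repeat (s2 seen earlier)
  step 4: s2  (read c: s2→s2)
  step 5: s2  (read c: s2→s2)
  step 6: s7  (read a: s2→s7)
  step 7: s3  (read b: s7→s3)
  step 8: s3  (read a: s3→s3)
  step 9: s1  (read b: s3→s1)
  step 10: s0  (read a: s1→s0)
  step 11: s2  (read c: s0→s2)
  step 12: s7  (read a: s2→s7)

The earliest repeat is at step j = 3: M is in s2, which it already visited at step i = 1.
With |Q| = 8, pigeonhole forces a state repeat no later than step 8; the substring read between the first and second visits to that state can be pumped.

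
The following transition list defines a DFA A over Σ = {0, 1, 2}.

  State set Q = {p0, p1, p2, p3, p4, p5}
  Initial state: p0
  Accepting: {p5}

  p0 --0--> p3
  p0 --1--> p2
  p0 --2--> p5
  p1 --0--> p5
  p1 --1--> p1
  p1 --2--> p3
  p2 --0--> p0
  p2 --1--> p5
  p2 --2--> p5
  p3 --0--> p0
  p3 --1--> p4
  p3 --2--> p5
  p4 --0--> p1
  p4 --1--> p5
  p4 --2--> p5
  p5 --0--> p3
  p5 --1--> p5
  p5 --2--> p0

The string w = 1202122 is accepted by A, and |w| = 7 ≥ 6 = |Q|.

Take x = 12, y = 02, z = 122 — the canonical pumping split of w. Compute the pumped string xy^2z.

120202122

xy^2z = 12·02·02·122 = 120202122.
Reading y = 02 takes A from p5 back to p5, so after x·y·y the machine is still in p5, and z then leads to the accepting state p5. Hence 120202122 ∈ L(A).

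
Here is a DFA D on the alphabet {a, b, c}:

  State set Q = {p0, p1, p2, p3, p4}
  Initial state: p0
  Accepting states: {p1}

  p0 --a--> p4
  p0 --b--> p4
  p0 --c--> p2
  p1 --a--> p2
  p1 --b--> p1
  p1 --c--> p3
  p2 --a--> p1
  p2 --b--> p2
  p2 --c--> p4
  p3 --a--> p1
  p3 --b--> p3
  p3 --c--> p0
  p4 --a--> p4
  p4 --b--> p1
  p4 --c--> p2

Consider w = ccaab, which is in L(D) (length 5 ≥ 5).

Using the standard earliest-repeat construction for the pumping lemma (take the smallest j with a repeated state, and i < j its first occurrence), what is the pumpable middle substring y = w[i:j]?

Run of D on w = c c a a b:
  step 0: p0  (start)
  step 1: p2  (read c: p0→p2)
  step 2: p4  (read c: p2→p4)
  step 3: p4  (read a: p4→p4)   ← first repeat (p4 seen earlier)
  step 4: p4  (read a: p4→p4)
  step 5: p1  (read b: p4→p1)

So i = 2, j = 3, giving x = w[0:2] = cc, y = w[2:3] = a, z = w[3:5] = ab.
Check: |xy| = 3 ≤ 5 and |y| = 1 ≥ 1. Reading y takes D from p4 back to p4, so every xyⁱz is accepted.

a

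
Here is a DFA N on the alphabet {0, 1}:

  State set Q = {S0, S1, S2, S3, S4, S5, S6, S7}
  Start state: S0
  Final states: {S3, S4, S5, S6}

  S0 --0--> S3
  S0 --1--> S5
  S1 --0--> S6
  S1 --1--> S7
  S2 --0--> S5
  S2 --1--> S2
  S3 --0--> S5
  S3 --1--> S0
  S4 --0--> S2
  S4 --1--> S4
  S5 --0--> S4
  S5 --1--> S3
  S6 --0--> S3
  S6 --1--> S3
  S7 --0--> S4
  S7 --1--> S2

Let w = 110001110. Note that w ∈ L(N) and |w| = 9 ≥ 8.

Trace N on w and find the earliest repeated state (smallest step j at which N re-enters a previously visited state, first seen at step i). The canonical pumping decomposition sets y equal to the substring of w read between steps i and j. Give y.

10

State sequence: S0 -1-> S5 -1-> S3 -0-> S5 -0-> S4 -0-> S2 -1-> S2 -1-> S2 -1-> S2 -0-> S5
First repeat at step 3: S5 was already visited.

So i = 1, j = 3, giving x = w[0:1] = 1, y = w[1:3] = 10, z = w[3:9] = 001110.
Check: |xy| = 3 ≤ 8 and |y| = 2 ≥ 1. Reading y takes N from S5 back to S5, so every xyⁱz is accepted.
The DFA has 8 states, so the proof of the pumping lemma guarantees a repeated state among the first 8+1 visited; the segment between the two visits is the pumpable y.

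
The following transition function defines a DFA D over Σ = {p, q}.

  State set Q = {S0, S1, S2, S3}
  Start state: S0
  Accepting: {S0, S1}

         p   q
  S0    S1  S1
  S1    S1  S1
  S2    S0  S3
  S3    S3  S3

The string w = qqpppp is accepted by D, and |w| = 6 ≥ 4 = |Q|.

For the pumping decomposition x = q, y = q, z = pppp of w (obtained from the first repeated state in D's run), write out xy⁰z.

qpppp

xy⁰z = xz = q·pppp = qpppp.
Reading y = q takes D from S1 back to S1, so after x the machine is still in S1, and z then leads to the accepting state S1. Hence qpppp ∈ L(D).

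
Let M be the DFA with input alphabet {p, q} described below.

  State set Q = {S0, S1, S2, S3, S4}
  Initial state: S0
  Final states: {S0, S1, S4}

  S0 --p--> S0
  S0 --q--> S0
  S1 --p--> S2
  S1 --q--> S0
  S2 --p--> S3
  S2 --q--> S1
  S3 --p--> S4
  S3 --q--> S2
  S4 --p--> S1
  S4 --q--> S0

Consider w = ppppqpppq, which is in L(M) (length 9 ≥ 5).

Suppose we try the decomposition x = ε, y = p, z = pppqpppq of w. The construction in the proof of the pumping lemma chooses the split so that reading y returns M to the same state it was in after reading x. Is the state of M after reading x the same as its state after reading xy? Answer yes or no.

yes

State sequence: S0 -p-> S0

After x (step 0): S0. After xy (step 1): S0.
They match, so y = p drives M around a cycle from S0 back to itself; pumping y any number of times keeps M in S0 before reading z, and xyⁱz ∈ L(M) for every i ≥ 0.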